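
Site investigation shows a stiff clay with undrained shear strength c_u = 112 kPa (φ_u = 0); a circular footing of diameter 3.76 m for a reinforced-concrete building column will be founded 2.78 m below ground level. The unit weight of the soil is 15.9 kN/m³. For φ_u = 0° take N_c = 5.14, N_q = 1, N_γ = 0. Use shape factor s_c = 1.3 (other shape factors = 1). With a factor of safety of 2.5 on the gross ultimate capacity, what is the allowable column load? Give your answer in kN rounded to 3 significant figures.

q = γ·D_f = 15.9 × 2.78 = 44.202 kPa.
c·N_c·s_c = 112 × 5.14 × 1.3 = 748.38 kPa
q·N_q = 44.202 × 1 = 44.202 kPa
q_ult = 748.38 + 44.202 = 792.59 kPa.
Gross allowable pressure q_all = 792.59 / 2.5 = 317.03 kPa.
Footing area = 11.1036 m², so allowable column load = 317.03 × 11.1036 = 3520.2 kN.

P_all ≈ 3520 kN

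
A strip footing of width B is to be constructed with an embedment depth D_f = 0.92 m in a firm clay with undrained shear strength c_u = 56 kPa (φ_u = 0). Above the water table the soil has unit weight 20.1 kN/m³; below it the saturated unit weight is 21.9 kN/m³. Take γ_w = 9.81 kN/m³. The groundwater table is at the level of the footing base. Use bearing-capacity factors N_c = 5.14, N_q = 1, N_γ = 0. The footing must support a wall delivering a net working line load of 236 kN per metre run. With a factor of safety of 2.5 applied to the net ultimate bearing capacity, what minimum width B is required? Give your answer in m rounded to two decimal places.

Overburden at base level: q = 20.1 × 0.92 = 18.492 kPa.
Cohesion term c·N_c = 56 × 5.14 = 287.84 kPa; surcharge term q·N_q = 18.492 × 1 = 18.492 kPa.
q_ult = 287.84 + 18.492 = 306.33 kPa.
For φ = 0 the ½γBN_γ term vanishes, so q_ult is independent of B. q_net = 306.33 − 18.492 = 287.84 kPa; q_all(net) = 287.84/2.5 = 115.14 kPa.
Required width B = w / q_all(net) = 236 / 115.14 = 2.05 m.

B = 2.05 m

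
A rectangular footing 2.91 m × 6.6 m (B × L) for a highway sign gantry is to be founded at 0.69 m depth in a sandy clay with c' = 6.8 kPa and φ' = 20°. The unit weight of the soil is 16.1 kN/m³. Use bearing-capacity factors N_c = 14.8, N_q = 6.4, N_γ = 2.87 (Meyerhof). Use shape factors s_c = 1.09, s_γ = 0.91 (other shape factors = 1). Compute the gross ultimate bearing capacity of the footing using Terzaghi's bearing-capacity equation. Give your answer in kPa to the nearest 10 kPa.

q = γ·D_f = 16.1 × 0.69 = 11.109 kPa.
c·N_c·s_c = 6.8 × 14.8 × 1.09 = 109.7 kPa
q·N_q = 11.109 × 6.4 = 71.098 kPa
0.5·γ·B·N_γ·s_γ = 0.5 × 16.1 × 2.91 × 2.87 × 0.91 = 61.18 kPa
q_ult = 109.7 + 71.098 + 61.18 = 241.98 kPa.

q_ult ≈ 240 kPa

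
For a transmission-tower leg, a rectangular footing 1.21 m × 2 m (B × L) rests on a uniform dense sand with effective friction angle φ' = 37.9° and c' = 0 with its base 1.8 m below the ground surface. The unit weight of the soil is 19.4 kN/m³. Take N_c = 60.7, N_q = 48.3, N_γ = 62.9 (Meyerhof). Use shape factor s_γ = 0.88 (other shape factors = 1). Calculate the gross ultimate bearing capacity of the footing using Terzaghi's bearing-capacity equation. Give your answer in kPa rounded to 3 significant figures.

q_ult ≈ 2340 kPa

Effective surcharge at the founding depth q = γ·D_f = 19.4 × 1.8 = 34.92 kPa.
q_ult = q·N_q + 0.5·γ·B·N_γ·s_γ
     = 34.92 × 48.3 + 0.5 × 19.4 × 1.21 × 62.9 × 0.88
     = 1686.6 + 649.67 = 2336.3 kPa.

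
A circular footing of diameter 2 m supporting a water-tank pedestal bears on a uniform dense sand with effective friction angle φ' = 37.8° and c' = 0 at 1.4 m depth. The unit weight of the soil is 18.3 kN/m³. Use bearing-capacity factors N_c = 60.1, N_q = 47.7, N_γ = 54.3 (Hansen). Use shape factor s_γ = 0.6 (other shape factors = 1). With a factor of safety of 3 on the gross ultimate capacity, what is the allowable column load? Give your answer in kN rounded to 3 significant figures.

Overburden at base level: q = 18.3 × 1.4 = 25.62 kPa.
Surcharge term q·N_q = 25.62 × 47.7 = 1222.1 kPa; self-weight term 0.5·γ·B·N_γ·s_γ = 0.5 × 18.3 × 2 × 54.3 × 0.6 = 596.21 kPa.
q_ult = 1222.1 + 596.21 = 1818.3 kPa.
Gross allowable pressure q_all = 1818.3 / 3 = 606.1 kPa.
Footing area = 3.1416 m², so allowable column load = 606.1 × 3.1416 = 1904.1 kN.

P_all ≈ 1900 kN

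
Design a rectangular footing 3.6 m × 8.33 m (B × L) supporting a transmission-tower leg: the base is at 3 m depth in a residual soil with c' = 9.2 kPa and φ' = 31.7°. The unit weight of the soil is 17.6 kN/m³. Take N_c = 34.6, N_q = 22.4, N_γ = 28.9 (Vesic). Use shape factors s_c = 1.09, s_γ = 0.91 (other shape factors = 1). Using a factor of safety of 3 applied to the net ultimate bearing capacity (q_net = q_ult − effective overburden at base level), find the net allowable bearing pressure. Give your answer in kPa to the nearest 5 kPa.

Overburden at base level: q = 17.6 × 3 = 52.8 kPa.
Cohesion term c·N_c·s_c = 9.2 × 34.6 × 1.09 = 346.97 kPa; surcharge term q·N_q = 52.8 × 22.4 = 1182.7 kPa; self-weight term 0.5·γ·B·N_γ·s_γ = 0.5 × 17.6 × 3.6 × 28.9 × 0.91 = 833.15 kPa.
q_ult = 346.97 + 1182.7 + 833.15 = 2362.8 kPa.
Net ultimate: q_net = 2362.8 − 52.8 = 2310 kPa.
q_all(net) = 2310 / 3 = 770.01 kPa.

q_all(net) ≈ 770 kPa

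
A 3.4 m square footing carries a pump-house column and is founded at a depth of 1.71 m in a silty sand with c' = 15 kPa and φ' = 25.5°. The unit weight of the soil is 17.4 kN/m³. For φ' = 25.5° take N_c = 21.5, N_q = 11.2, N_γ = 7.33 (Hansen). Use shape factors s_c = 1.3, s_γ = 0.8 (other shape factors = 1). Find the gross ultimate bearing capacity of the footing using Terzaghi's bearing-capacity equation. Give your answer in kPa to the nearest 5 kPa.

Effective surcharge at the founding depth q = γ·D_f = 17.4 × 1.71 = 29.754 kPa.
q_ult = c·N_c·s_c + q·N_q + 0.5·γ·B·N_γ·s_γ
     = 15 × 21.5 × 1.3 + 29.754 × 11.2 + 0.5 × 17.4 × 3.4 × 7.33 × 0.8
     = 419.25 + 333.24 + 173.46 = 925.95 kPa.

q_ult ≈ 925 kPa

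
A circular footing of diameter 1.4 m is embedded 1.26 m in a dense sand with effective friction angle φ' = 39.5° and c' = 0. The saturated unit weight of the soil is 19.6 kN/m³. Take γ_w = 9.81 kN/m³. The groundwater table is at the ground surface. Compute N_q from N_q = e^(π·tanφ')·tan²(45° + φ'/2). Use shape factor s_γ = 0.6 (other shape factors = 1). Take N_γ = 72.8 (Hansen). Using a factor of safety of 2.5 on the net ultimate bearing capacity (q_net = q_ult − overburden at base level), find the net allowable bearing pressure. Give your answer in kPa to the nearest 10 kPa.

q_all(net) ≈ 410 kPa

N_q = e^(π·tan39.5°)·tan²(64.75°) = 59.91.
Water table at ground surface, so effective unit weight γ' = 19.6 − 9.81 = 9.79 kN/m³ is used throughout; overburden q = 9.79 × 1.26 = 12.335 kPa; the same γ' applies in the ½γBN_γ term.
Surcharge term q·N_q = 12.335 × 59.91 = 739.02 kPa; self-weight term 0.5·γ·B·N_γ·s_γ = 0.5 × 9.79 × 1.4 × 72.8 × 0.6 = 299.34 kPa.
q_ult = 739.02 + 299.34 = 1038.4 kPa.
q_net = 1038.4 − 12.335 = 1026 kPa.
q_all(net) = 1026 / 2.5 = 410.41 kPa.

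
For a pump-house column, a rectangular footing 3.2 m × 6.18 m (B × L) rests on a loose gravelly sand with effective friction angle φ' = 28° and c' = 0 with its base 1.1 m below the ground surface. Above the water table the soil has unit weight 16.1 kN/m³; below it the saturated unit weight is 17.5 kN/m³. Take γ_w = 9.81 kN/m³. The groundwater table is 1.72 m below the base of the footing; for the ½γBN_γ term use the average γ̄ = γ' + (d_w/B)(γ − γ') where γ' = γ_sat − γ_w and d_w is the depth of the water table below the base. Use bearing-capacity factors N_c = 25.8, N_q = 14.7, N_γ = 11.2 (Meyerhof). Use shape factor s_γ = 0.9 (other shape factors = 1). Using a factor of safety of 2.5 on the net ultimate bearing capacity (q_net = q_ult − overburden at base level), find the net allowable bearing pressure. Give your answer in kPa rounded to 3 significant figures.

q_all(net) ≈ 176 kPa

q = γ·D_f = 16.1 × 1.1 = 17.71 kPa.
γ' = 7.69 kN/m³; averaging over the depth B below the base, γ̄ = γ' + (d_w/B)(γ − γ') = 12.21 kN/m³.
q·N_q = 17.71 × 14.7 = 260.34 kPa
0.5·γ·B·N_γ·s_γ = 0.5 × 12.21 × 3.2 × 11.2 × 0.9 = 196.93 kPa
q_ult = 260.34 + 196.93 = 457.27 kPa.
q_net = 457.27 − 17.71 = 439.56 kPa.
q_all(net) = 439.56 / 2.5 = 175.82 kPa.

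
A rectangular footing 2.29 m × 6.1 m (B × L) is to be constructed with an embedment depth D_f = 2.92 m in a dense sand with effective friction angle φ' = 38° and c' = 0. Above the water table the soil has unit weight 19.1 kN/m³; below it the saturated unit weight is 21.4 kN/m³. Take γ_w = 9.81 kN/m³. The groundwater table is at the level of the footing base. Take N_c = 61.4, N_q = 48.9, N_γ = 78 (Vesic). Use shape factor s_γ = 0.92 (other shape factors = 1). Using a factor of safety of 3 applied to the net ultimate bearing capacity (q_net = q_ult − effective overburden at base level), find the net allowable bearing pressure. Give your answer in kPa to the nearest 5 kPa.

q_all(net) ≈ 1210 kPa

Overburden at base level: q = 19.1 × 2.92 = 55.772 kPa.
Below the base the soil is submerged, so the ½γBN_γ term uses γ' = 21.4 − 9.81 = 11.59 kN/m³.
Surcharge term q·N_q = 55.772 × 48.9 = 2727.3 kPa; self-weight term 0.5·γ·B·N_γ·s_γ = 0.5 × 11.59 × 2.29 × 78 × 0.92 = 952.29 kPa.
q_ult = 2727.3 + 952.29 = 3679.5 kPa.
Net ultimate: q_net = 3679.5 − 55.772 = 3623.8 kPa.
q_all(net) = 3623.8 / 3 = 1207.9 kPa.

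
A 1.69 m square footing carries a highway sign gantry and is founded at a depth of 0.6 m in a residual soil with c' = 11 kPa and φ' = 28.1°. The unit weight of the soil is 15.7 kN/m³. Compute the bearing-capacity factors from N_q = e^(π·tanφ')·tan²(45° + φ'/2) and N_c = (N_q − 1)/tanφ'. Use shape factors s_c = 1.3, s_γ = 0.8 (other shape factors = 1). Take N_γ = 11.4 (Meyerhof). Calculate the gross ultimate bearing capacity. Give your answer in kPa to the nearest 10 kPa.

tan28.1° = 0.534, so N_q = e^(π×0.534)·tan²(59.05°) = 5.352 × 2.781 = 14.88.
N_c = (14.88 − 1)/tan28.1° = 26.
Effective surcharge at the founding depth q = γ·D_f = 15.7 × 0.6 = 9.42 kPa.
q_ult = c·N_c·s_c + q·N_q + 0.5·γ·B·N_γ·s_γ
     = 11 × 26 × 1.3 + 9.42 × 14.883 + 0.5 × 15.7 × 1.69 × 11.4 × 0.8
     = 371.8 + 140.19 + 120.99 = 632.98 kPa.

q_ult ≈ 630 kPa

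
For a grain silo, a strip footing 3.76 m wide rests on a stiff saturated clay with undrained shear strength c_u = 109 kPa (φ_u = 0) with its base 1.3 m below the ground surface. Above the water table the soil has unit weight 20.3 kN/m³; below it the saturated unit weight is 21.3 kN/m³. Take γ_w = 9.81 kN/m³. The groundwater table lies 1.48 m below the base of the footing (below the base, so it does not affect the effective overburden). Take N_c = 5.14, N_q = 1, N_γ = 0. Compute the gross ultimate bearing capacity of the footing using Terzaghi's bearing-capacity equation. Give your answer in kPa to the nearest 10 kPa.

Overburden at base level: q = 20.3 × 1.3 = 26.39 kPa.
Cohesion term c·N_c = 109 × 5.14 = 560.26 kPa; surcharge term q·N_q = 26.39 × 1 = 26.39 kPa.
q_ult = 560.26 + 26.39 = 586.65 kPa.

q_ult ≈ 590 kPa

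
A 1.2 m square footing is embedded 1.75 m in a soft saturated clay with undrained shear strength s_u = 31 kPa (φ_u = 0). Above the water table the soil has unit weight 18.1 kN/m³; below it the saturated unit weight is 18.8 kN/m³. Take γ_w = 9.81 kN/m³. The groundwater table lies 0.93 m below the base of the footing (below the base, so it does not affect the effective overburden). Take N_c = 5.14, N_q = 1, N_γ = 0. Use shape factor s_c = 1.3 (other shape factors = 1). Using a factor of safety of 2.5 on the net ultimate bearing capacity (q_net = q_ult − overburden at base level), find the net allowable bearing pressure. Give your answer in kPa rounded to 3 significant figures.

q_all(net) ≈ 82.9 kPa

q = γ·D_f = 18.1 × 1.75 = 31.675 kPa.
c·N_c·s_c = 31 × 5.14 × 1.3 = 207.14 kPa
q·N_q = 31.675 × 1 = 31.675 kPa
q_ult = 207.14 + 31.675 = 238.82 kPa.
q_net = 238.82 − 31.675 = 207.14 kPa.
q_all(net) = 207.14 / 2.5 = 82.857 kPa.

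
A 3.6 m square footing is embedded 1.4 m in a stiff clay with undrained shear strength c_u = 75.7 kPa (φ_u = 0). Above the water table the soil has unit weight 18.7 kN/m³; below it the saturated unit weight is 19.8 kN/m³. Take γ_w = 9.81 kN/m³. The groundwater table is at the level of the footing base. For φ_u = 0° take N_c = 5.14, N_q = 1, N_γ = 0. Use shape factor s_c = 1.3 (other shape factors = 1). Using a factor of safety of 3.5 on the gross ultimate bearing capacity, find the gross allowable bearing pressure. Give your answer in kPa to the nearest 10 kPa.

Effective surcharge at the founding depth q = γ·D_f = 18.7 × 1.4 = 26.18 kPa.
q_ult = c·N_c·s_c + q·N_q
     = 75.7 × 5.14 × 1.3 + 26.18 × 1
     = 505.83 + 26.18 = 532.01 kPa.
q_all = 532.01 / 3.5 = 152 kPa.

q_all ≈ 150 kPa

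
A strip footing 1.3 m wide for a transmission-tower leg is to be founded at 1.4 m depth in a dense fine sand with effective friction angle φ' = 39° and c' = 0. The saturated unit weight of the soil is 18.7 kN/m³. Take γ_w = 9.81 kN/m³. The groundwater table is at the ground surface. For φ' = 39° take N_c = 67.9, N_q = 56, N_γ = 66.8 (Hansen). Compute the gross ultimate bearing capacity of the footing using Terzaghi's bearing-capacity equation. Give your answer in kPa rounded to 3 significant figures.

q_ult ≈ 1080 kPa

γ' = 18.7 − 9.81 = 8.89 kN/m³ (submerged throughout). q = 8.89 × 1.4 = 12.446 kPa; the same γ' applies in the ½γBN_γ term.
q·N_q = 12.446 × 56 = 696.98 kPa
0.5·γ·B·N_γ = 0.5 × 8.89 × 1.3 × 66.8 = 386 kPa
q_ult = 696.98 + 386 = 1083 kPa.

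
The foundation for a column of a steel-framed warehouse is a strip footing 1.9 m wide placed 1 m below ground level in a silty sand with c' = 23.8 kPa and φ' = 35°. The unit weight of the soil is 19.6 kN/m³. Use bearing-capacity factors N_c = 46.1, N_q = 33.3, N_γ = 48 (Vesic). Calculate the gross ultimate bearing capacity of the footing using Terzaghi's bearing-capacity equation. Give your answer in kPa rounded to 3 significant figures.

q_ult ≈ 2640 kPa

q = γ·D_f = 19.6 × 1 = 19.6 kPa.
c·N_c = 23.8 × 46.1 = 1097.2 kPa
q·N_q = 19.6 × 33.3 = 652.68 kPa
0.5·γ·B·N_γ = 0.5 × 19.6 × 1.9 × 48 = 893.76 kPa
q_ult = 1097.2 + 652.68 + 893.76 = 2643.6 kPa.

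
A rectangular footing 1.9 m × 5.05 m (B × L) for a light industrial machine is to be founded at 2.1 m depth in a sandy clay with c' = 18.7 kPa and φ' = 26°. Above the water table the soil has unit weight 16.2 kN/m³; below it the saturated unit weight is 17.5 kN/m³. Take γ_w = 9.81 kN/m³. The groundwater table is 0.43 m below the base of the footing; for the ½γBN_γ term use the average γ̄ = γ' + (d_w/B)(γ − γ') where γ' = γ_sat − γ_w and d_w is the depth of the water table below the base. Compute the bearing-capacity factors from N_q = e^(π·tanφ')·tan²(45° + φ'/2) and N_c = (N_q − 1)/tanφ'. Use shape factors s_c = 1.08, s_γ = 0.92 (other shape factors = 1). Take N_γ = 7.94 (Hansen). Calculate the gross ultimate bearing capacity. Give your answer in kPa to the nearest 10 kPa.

q_ult ≈ 920 kPa

tan26° = 0.4877, so N_q = e^(π×0.4877)·tan²(58°) = 4.629 × 2.561 = 11.85.
N_c = (11.85 − 1)/tan26° = 22.25.
Effective surcharge at the founding depth q = γ·D_f = 16.2 × 2.1 = 34.02 kPa.
With d_w = 0.43 m < B, γ̄ = 7.69 + (0.43/1.9) × (16.2 − 7.69) = 9.6159 kN/m³.
q_ult = c·N_c·s_c + q·N_q + 0.5·γ·B·N_γ·s_γ
     = 18.7 × 22.254 × 1.08 + 34.02 × 11.854 + 0.5 × 9.6159 × 1.9 × 7.94 × 0.92
     = 449.45 + 403.28 + 66.73 = 919.46 kPa.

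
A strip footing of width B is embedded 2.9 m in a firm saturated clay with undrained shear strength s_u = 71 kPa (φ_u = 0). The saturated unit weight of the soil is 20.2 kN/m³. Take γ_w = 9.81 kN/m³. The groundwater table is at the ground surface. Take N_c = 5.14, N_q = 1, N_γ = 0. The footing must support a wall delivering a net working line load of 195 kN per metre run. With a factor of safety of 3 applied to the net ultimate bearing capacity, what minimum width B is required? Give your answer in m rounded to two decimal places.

Water table at ground surface, so effective unit weight γ' = 20.2 − 9.81 = 10.39 kN/m³ is used throughout; overburden q = 10.39 × 2.9 = 30.131 kPa.
Cohesion term c·N_c = 71 × 5.14 = 364.94 kPa; surcharge term q·N_q = 30.131 × 1 = 30.131 kPa.
q_ult = 364.94 + 30.131 = 395.07 kPa.
For φ = 0 the ½γBN_γ term vanishes, so q_ult is independent of B. q_net = 395.07 − 30.131 = 364.94 kPa; q_all(net) = 364.94/3 = 121.65 kPa.
Required width B = w / q_all(net) = 195 / 121.65 = 1.603 m.

B = 1.60 m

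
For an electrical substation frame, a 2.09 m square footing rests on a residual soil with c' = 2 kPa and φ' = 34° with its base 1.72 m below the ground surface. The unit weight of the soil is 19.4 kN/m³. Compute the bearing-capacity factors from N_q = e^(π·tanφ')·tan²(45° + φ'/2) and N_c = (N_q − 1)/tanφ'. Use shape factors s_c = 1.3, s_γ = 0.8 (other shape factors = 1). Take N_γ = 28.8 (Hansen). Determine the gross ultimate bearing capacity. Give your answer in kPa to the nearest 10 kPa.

q_ult ≈ 1560 kPa

tan34° = 0.6745, so N_q = e^(π×0.6745)·tan²(62°) = 8.323 × 3.537 = 29.44.
N_c = (29.44 − 1)/tan34° = 42.16.
q = γ·D_f = 19.4 × 1.72 = 33.368 kPa.
c·N_c·s_c = 2 × 42.164 × 1.3 = 109.63 kPa
q·N_q = 33.368 × 29.44 = 982.35 kPa
0.5·γ·B·N_γ·s_γ = 0.5 × 19.4 × 2.09 × 28.8 × 0.8 = 467.09 kPa
q_ult = 109.63 + 982.35 + 467.09 = 1559.1 kPa.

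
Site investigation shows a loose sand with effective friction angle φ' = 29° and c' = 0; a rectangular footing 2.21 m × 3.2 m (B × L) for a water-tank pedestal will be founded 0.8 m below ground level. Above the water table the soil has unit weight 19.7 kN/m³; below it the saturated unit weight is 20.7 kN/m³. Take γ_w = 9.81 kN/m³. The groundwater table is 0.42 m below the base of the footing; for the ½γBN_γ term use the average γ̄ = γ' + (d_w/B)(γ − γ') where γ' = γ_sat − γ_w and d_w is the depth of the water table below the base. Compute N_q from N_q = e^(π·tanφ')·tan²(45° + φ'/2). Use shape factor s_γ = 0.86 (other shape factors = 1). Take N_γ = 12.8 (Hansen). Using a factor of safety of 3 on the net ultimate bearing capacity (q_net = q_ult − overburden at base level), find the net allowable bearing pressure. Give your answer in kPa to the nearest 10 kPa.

q_all(net) ≈ 130 kPa

N_q = e^(π·tan29°)·tan²(59.5°) = 16.44.
Overburden at base level: q = 19.7 × 0.8 = 15.76 kPa.
The water table is 0.42 m below the base (< B = 2.21 m), so the ½γBN_γ term uses γ̄ = γ' + (d_w/B)(γ − γ') = 10.89 + (0.42/2.21)(19.7 − 10.89) = 12.564 kN/m³.
Surcharge term q·N_q = 15.76 × 16.443 = 259.15 kPa; self-weight term 0.5·γ·B·N_γ·s_γ = 0.5 × 12.564 × 2.21 × 12.8 × 0.86 = 152.83 kPa.
q_ult = 259.15 + 152.83 = 411.98 kPa.
q_net = 411.98 − 15.76 = 396.22 kPa.
q_all(net) = 396.22 / 3 = 132.07 kPa.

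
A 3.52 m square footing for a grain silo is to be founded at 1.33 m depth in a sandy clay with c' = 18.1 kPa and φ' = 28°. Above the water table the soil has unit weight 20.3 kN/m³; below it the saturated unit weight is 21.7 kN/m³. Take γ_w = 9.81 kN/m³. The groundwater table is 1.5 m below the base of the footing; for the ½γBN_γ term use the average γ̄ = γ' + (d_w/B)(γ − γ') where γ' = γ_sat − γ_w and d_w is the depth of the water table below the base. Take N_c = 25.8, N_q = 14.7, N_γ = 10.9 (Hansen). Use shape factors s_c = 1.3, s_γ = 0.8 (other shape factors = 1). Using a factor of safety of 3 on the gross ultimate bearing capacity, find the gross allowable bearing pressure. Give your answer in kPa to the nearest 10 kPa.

Overburden at base level: q = 20.3 × 1.33 = 26.999 kPa.
The water table is 1.5 m below the base (< B = 3.52 m), so the ½γBN_γ term uses γ̄ = γ' + (d_w/B)(γ − γ') = 11.89 + (1.5/3.52)(20.3 − 11.89) = 15.474 kN/m³.
Cohesion term c·N_c·s_c = 18.1 × 25.8 × 1.3 = 607.07 kPa; surcharge term q·N_q = 26.999 × 14.7 = 396.89 kPa; self-weight term 0.5·γ·B·N_γ·s_γ = 0.5 × 15.474 × 3.52 × 10.9 × 0.8 = 237.48 kPa.
q_ult = 607.07 + 396.89 + 237.48 = 1241.4 kPa.
q_all = 1241.4 / 3 = 413.81 kPa.

q_all ≈ 410 kPa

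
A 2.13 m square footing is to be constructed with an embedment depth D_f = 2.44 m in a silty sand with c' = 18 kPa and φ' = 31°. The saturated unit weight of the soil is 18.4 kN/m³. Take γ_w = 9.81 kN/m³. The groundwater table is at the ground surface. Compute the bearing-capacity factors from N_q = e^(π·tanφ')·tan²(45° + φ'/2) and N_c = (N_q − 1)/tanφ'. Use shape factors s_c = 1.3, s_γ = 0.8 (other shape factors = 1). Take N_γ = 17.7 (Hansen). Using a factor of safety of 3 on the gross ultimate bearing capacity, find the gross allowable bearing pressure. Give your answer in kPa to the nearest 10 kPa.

N_q = e^(π·tan31°)·tan²(60.5°) = 20.63; N_c = (N_q − 1)/tanφ' = 32.67.
Water table at ground surface, so effective unit weight γ' = 18.4 − 9.81 = 8.59 kN/m³ is used throughout; overburden q = 8.59 × 2.44 = 20.96 kPa; the same γ' applies in the ½γBN_γ term.
Cohesion term c·N_c·s_c = 18 × 32.671 × 1.3 = 764.5 kPa; surcharge term q·N_q = 20.96 × 20.631 = 432.41 kPa; self-weight term 0.5·γ·B·N_γ·s_γ = 0.5 × 8.59 × 2.13 × 17.7 × 0.8 = 129.54 kPa.
q_ult = 764.5 + 432.41 + 129.54 = 1326.5 kPa.
q_all = 1326.5 / 3 = 442.15 kPa.

q_all ≈ 440 kPa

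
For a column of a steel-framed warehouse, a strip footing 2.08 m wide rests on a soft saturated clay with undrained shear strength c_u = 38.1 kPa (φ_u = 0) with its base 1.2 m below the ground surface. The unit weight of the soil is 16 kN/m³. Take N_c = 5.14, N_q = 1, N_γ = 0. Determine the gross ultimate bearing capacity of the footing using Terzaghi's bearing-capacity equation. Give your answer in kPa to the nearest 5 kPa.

q_ult ≈ 215 kPa

Effective surcharge at the founding depth q = γ·D_f = 16 × 1.2 = 19.2 kPa.
q_ult = c·N_c + q·N_q
     = 38.1 × 5.14 + 19.2 × 1
     = 195.83 + 19.2 = 215.03 kPa.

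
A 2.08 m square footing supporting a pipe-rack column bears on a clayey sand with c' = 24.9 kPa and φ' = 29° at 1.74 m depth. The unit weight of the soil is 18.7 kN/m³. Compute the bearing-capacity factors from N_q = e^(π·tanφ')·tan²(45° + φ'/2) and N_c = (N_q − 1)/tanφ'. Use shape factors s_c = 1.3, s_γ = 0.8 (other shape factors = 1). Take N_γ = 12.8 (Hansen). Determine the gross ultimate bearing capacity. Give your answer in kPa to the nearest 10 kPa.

tan29° = 0.5543, so N_q = e^(π×0.5543)·tan²(59.5°) = 5.705 × 2.882 = 16.44.
N_c = (16.44 − 1)/tan29° = 27.86.
q = γ·D_f = 18.7 × 1.74 = 32.538 kPa.
c·N_c·s_c = 24.9 × 27.86 × 1.3 = 901.84 kPa
q·N_q = 32.538 × 16.443 = 535.03 kPa
0.5·γ·B·N_γ·s_γ = 0.5 × 18.7 × 2.08 × 12.8 × 0.8 = 199.15 kPa
q_ult = 901.84 + 535.03 + 199.15 = 1636 kPa.

q_ult ≈ 1640 kPa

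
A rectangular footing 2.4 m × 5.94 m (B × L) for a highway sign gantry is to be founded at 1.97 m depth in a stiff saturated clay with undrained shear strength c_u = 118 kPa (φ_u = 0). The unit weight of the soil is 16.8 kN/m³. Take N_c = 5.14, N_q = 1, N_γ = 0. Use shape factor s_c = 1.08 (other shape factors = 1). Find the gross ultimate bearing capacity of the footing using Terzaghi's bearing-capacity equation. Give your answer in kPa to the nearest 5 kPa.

Overburden at base level: q = 16.8 × 1.97 = 33.096 kPa.
Cohesion term c·N_c·s_c = 118 × 5.14 × 1.08 = 655.04 kPa; surcharge term q·N_q = 33.096 × 1 = 33.096 kPa.
q_ult = 655.04 + 33.096 = 688.14 kPa.

q_ult ≈ 690 kPa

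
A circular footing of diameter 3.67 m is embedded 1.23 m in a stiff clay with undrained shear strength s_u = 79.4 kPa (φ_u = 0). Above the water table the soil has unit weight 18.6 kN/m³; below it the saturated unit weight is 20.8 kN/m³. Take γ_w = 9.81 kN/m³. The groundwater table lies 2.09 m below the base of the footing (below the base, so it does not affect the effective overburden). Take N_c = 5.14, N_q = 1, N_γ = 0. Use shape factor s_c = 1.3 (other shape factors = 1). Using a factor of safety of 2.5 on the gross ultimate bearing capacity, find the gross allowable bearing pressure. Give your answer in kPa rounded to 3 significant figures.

q_all ≈ 221 kPa

Effective surcharge at the founding depth q = γ·D_f = 18.6 × 1.23 = 22.878 kPa.
q_ult = c·N_c·s_c + q·N_q
     = 79.4 × 5.14 × 1.3 + 22.878 × 1
     = 530.55 + 22.878 = 553.43 kPa.
q_all = 553.43 / 2.5 = 221.37 kPa.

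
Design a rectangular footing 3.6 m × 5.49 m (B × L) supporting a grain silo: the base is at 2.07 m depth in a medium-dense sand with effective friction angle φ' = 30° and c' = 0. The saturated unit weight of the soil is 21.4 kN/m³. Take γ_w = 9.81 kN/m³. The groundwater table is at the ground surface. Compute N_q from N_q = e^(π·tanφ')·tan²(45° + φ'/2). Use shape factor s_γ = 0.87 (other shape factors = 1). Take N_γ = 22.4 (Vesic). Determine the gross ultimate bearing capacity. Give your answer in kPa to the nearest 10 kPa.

tan30° = 0.5774, so N_q = e^(π×0.5774)·tan²(60°) = 6.134 × 3.0 = 18.4.
With the water table at the surface the whole profile is submerged: γ' = 21.4 − 9.81 = 11.59 kN/m³, so q = γ'·D_f = 23.991 kPa; the same γ' applies in the ½γBN_γ term.
q_ult = q·N_q + 0.5·γ·B·N_γ·s_γ
     = 23.991 × 18.401 + 0.5 × 11.59 × 3.6 × 22.4 × 0.87
     = 441.47 + 406.56 = 848.03 kPa.

q_ult ≈ 850 kPa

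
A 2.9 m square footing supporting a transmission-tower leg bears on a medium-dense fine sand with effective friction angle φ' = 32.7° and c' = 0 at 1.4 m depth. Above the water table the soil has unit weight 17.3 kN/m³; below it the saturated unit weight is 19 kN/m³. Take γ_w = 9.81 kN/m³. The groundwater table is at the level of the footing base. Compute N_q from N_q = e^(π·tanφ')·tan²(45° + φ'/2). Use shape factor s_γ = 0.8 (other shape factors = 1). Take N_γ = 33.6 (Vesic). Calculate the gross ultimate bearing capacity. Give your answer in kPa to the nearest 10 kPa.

tan32.7° = 0.642, so N_q = e^(π×0.642)·tan²(61.35°) = 7.515 × 3.35 = 25.18.
q = γ·D_f = 17.3 × 1.4 = 24.22 kPa.
For the ½γBN_γ term take γ' = 19 − 9.81 = 9.19 kN/m³ (soil below base is submerged).
q·N_q = 24.22 × 25.175 = 609.74 kPa
0.5·γ·B·N_γ·s_γ = 0.5 × 9.19 × 2.9 × 33.6 × 0.8 = 358.19 kPa
q_ult = 609.74 + 358.19 = 967.93 kPa.

q_ult ≈ 970 kPa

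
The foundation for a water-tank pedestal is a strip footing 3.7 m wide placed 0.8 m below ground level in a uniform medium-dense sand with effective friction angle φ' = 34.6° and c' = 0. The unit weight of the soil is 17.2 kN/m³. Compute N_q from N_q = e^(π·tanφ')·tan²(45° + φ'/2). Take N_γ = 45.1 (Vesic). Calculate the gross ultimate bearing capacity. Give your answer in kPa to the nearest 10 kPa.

q_ult ≈ 1870 kPa

tan34.6° = 0.6899, so N_q = e^(π×0.6899)·tan²(62.3°) = 8.734 × 3.628 = 31.69.
Overburden at base level: q = 17.2 × 0.8 = 13.76 kPa.
Surcharge term q·N_q = 13.76 × 31.687 = 436.01 kPa; self-weight term 0.5·γ·B·N_γ = 0.5 × 17.2 × 3.7 × 45.1 = 1435.1 kPa.
q_ult = 436.01 + 1435.1 = 1871.1 kPa.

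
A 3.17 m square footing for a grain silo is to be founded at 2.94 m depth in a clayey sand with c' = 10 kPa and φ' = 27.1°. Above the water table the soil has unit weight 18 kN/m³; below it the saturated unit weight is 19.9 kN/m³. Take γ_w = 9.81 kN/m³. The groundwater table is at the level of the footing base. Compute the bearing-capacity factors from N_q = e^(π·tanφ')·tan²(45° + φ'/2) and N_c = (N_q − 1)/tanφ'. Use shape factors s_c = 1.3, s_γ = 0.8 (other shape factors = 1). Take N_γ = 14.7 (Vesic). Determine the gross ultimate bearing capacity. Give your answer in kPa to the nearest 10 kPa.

tan27.1° = 0.5117, so N_q = e^(π×0.5117)·tan²(58.55°) = 4.991 × 2.673 = 13.34.
N_c = (13.34 − 1)/tan27.1° = 24.12.
Overburden at base level: q = 18 × 2.94 = 52.92 kPa.
Below the base the soil is submerged, so the ½γBN_γ term uses γ' = 19.9 − 9.81 = 10.09 kN/m³.
Cohesion term c·N_c·s_c = 10 × 24.12 × 1.3 = 313.56 kPa; surcharge term q·N_q = 52.92 × 13.343 = 706.11 kPa; self-weight term 0.5·γ·B·N_γ·s_γ = 0.5 × 10.09 × 3.17 × 14.7 × 0.8 = 188.07 kPa.
q_ult = 313.56 + 706.11 + 188.07 = 1207.7 kPa.

q_ult ≈ 1210 kPa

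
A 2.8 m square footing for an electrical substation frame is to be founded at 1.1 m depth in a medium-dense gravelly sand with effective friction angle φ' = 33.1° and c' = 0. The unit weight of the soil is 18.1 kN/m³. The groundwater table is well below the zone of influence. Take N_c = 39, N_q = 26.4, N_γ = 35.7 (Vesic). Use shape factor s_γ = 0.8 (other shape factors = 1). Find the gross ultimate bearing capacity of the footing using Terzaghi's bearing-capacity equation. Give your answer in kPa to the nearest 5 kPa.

q_ult ≈ 1250 kPa

q = γ·D_f = 18.1 × 1.1 = 19.91 kPa.
q·N_q = 19.91 × 26.4 = 525.62 kPa
0.5·γ·B·N_γ·s_γ = 0.5 × 18.1 × 2.8 × 35.7 × 0.8 = 723.71 kPa
q_ult = 525.62 + 723.71 = 1249.3 kPa.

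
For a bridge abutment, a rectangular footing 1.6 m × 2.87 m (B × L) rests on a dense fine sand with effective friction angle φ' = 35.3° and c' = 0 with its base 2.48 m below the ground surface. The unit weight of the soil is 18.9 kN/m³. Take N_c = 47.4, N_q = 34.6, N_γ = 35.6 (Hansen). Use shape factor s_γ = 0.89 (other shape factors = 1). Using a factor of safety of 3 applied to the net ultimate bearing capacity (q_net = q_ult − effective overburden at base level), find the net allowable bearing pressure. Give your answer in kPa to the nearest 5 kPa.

q_all(net) ≈ 685 kPa

Overburden at base level: q = 18.9 × 2.48 = 46.872 kPa.
Surcharge term q·N_q = 46.872 × 34.6 = 1621.8 kPa; self-weight term 0.5·γ·B·N_γ·s_γ = 0.5 × 18.9 × 1.6 × 35.6 × 0.89 = 479.06 kPa.
q_ult = 1621.8 + 479.06 = 2100.8 kPa.
Net ultimate: q_net = 2100.8 − 46.872 = 2054 kPa.
q_all(net) = 2054 / 3 = 684.65 kPa.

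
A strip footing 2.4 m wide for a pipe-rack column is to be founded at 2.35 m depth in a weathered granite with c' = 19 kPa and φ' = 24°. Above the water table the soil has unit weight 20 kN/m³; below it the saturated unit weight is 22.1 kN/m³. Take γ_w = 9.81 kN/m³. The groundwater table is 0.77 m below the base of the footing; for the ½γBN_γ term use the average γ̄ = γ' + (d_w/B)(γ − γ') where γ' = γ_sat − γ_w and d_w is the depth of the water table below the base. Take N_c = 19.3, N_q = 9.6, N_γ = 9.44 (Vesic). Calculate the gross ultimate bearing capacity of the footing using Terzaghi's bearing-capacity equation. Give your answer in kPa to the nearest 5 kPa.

q_ult ≈ 985 kPa

Effective surcharge at the founding depth q = γ·D_f = 20 × 2.35 = 47 kPa.
With d_w = 0.77 m < B, γ̄ = 12.29 + (0.77/2.4) × (20 − 12.29) = 14.764 kN/m³.
q_ult = c·N_c + q·N_q + 0.5·γ·B·N_γ
     = 19 × 19.3 + 47 × 9.6 + 0.5 × 14.764 × 2.4 × 9.44
     = 366.7 + 451.2 + 167.24 = 985.14 kPa.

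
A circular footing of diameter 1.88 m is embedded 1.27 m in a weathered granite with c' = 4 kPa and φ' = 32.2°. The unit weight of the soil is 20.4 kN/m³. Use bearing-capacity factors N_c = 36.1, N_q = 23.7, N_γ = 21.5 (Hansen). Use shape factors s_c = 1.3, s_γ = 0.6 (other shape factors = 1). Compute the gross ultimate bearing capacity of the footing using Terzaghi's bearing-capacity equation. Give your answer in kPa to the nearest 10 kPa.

q_ult ≈ 1050 kPa

Overburden at base level: q = 20.4 × 1.27 = 25.908 kPa.
Cohesion term c·N_c·s_c = 4 × 36.1 × 1.3 = 187.72 kPa; surcharge term q·N_q = 25.908 × 23.7 = 614.02 kPa; self-weight term 0.5·γ·B·N_γ·s_γ = 0.5 × 20.4 × 1.88 × 21.5 × 0.6 = 247.37 kPa.
q_ult = 187.72 + 614.02 + 247.37 = 1049.1 kPa.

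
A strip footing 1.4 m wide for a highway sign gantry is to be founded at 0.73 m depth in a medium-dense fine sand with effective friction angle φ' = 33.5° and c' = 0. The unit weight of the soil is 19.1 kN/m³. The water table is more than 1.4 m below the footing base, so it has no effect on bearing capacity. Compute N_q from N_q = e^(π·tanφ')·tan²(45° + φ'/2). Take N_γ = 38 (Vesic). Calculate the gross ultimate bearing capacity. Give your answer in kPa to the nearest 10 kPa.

tan33.5° = 0.6619, so N_q = e^(π×0.6619)·tan²(61.75°) = 7.999 × 3.464 = 27.71.
Overburden at base level: q = 19.1 × 0.73 = 13.943 kPa.
Surcharge term q·N_q = 13.943 × 27.707 = 386.32 kPa; self-weight term 0.5·γ·B·N_γ = 0.5 × 19.1 × 1.4 × 38 = 508.06 kPa.
q_ult = 386.32 + 508.06 = 894.38 kPa.

q_ult ≈ 890 kPa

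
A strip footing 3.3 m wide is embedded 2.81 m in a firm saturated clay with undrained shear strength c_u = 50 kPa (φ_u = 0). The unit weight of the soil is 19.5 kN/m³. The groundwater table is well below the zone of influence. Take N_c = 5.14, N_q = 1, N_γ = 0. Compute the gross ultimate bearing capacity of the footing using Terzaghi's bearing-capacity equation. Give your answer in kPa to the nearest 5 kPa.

Overburden at base level: q = 19.5 × 2.81 = 54.795 kPa.
Cohesion term c·N_c = 50 × 5.14 = 257 kPa; surcharge term q·N_q = 54.795 × 1 = 54.795 kPa.
q_ult = 257 + 54.795 = 311.8 kPa.

q_ult ≈ 310 kPa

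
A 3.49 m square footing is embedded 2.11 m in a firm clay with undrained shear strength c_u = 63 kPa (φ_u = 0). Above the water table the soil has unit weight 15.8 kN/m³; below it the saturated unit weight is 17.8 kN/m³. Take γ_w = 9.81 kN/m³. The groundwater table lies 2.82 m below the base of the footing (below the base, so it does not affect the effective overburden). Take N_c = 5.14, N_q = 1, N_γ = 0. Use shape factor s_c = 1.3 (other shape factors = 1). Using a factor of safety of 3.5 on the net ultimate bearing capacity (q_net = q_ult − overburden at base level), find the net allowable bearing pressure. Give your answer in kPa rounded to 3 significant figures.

Overburden at base level: q = 15.8 × 2.11 = 33.338 kPa.
Cohesion term c·N_c·s_c = 63 × 5.14 × 1.3 = 420.97 kPa; surcharge term q·N_q = 33.338 × 1 = 33.338 kPa.
q_ult = 420.97 + 33.338 = 454.3 kPa.
q_net = 454.3 − 33.338 = 420.97 kPa.
q_all(net) = 420.97 / 3.5 = 120.28 kPa.

q_all(net) ≈ 120 kPa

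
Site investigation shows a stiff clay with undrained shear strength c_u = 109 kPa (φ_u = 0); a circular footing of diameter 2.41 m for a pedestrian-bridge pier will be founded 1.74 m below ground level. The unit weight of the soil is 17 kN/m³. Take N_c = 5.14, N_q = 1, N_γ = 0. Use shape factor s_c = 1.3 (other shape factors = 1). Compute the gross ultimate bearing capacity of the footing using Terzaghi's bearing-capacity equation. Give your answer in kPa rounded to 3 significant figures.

Effective surcharge at the founding depth q = γ·D_f = 17 × 1.74 = 29.58 kPa.
q_ult = c·N_c·s_c + q·N_q
     = 109 × 5.14 × 1.3 + 29.58 × 1
     = 728.34 + 29.58 = 757.92 kPa.

q_ult ≈ 758 kPa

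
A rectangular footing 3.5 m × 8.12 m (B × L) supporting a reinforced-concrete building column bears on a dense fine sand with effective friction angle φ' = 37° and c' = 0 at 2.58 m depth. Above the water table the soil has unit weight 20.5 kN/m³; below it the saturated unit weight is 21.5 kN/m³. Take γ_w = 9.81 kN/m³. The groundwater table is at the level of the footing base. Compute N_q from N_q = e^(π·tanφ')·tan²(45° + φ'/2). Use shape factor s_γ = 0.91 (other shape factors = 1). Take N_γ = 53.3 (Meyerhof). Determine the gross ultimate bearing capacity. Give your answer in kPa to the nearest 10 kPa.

tan37° = 0.7536, so N_q = e^(π×0.7536)·tan²(63.5°) = 10.669 × 4.023 = 42.92.
q = γ·D_f = 20.5 × 2.58 = 52.89 kPa.
For the ½γBN_γ term take γ' = 21.5 − 9.81 = 11.69 kN/m³ (soil below base is submerged).
q·N_q = 52.89 × 42.92 = 2270 kPa
0.5·γ·B·N_γ·s_γ = 0.5 × 11.69 × 3.5 × 53.3 × 0.91 = 992.25 kPa
q_ult = 2270 + 992.25 = 3262.3 kPa.

q_ult ≈ 3260 kPa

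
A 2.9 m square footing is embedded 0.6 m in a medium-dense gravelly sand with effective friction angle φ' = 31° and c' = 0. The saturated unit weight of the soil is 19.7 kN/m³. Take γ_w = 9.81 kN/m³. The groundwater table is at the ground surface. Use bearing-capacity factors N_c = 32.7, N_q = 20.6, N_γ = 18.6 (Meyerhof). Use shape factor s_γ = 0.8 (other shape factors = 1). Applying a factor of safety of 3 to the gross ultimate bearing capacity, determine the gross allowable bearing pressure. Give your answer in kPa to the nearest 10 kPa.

Water table at ground surface, so effective unit weight γ' = 19.7 − 9.81 = 9.89 kN/m³ is used throughout; overburden q = 9.89 × 0.6 = 5.934 kPa; the same γ' applies in the ½γBN_γ term.
Surcharge term q·N_q = 5.934 × 20.6 = 122.24 kPa; self-weight term 0.5·γ·B·N_γ·s_γ = 0.5 × 9.89 × 2.9 × 18.6 × 0.8 = 213.39 kPa.
q_ult = 122.24 + 213.39 = 335.63 kPa.
q_all = q_ult / FS = 335.63 / 3 = 111.88 kPa.

q_all ≈ 110 kPa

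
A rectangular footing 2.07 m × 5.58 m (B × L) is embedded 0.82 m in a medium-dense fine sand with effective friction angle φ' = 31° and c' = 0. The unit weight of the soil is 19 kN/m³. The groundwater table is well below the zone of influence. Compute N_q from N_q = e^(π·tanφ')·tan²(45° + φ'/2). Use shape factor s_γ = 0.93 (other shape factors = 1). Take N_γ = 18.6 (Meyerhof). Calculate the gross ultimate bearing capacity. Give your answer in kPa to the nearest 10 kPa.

tan31° = 0.6009, so N_q = e^(π×0.6009)·tan²(60.5°) = 6.604 × 3.124 = 20.63.
Effective surcharge at the founding depth q = γ·D_f = 19 × 0.82 = 15.58 kPa.
q_ult = q·N_q + 0.5·γ·B·N_γ·s_γ
     = 15.58 × 20.631 + 0.5 × 19 × 2.07 × 18.6 × 0.93
     = 321.43 + 340.17 = 661.59 kPa.

q_ult ≈ 660 kPa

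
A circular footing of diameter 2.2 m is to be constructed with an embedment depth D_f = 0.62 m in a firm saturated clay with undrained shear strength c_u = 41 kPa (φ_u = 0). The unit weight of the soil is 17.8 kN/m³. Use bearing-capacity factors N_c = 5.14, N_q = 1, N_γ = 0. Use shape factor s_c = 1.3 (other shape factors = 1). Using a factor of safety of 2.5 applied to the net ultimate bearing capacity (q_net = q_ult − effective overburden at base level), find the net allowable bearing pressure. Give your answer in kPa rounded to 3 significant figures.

q = γ·D_f = 17.8 × 0.62 = 11.036 kPa.
c·N_c·s_c = 41 × 5.14 × 1.3 = 273.96 kPa
q·N_q = 11.036 × 1 = 11.036 kPa
q_ult = 273.96 + 11.036 = 285 kPa.
Net ultimate: q_net = 285 − 11.036 = 273.96 kPa.
q_all(net) = 273.96 / 2.5 = 109.58 kPa.

q_all(net) ≈ 110 kPa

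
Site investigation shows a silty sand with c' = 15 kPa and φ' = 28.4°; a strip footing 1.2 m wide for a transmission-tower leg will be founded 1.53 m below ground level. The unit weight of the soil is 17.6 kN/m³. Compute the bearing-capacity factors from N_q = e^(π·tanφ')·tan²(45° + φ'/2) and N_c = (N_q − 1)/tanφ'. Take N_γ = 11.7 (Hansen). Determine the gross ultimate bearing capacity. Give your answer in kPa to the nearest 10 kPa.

q_ult ≈ 940 kPa

tan28.4° = 0.5407, so N_q = e^(π×0.5407)·tan²(59.2°) = 5.467 × 2.814 = 15.38.
N_c = (15.38 − 1)/tan28.4° = 26.6.
q = γ·D_f = 17.6 × 1.53 = 26.928 kPa.
c·N_c = 15 × 26.601 = 399.02 kPa
q·N_q = 26.928 × 15.383 = 414.24 kPa
0.5·γ·B·N_γ = 0.5 × 17.6 × 1.2 × 11.7 = 123.55 kPa
q_ult = 399.02 + 414.24 + 123.55 = 936.81 kPa.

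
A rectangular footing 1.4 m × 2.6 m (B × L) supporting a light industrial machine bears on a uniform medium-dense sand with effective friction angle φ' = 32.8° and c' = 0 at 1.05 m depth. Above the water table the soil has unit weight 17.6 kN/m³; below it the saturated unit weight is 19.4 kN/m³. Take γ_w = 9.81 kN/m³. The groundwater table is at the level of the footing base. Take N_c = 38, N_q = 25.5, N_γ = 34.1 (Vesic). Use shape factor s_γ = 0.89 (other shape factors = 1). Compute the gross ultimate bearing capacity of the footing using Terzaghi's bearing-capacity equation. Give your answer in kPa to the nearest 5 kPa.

q_ult ≈ 675 kPa

Effective surcharge at the founding depth q = γ·D_f = 17.6 × 1.05 = 18.48 kPa.
The water table coincides with the base, so in the self-weight term γ → γ' = 9.59 kN/m³.
q_ult = q·N_q + 0.5·γ·B·N_γ·s_γ
     = 18.48 × 25.5 + 0.5 × 9.59 × 1.4 × 34.1 × 0.89
     = 471.24 + 203.73 = 674.97 kPa.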